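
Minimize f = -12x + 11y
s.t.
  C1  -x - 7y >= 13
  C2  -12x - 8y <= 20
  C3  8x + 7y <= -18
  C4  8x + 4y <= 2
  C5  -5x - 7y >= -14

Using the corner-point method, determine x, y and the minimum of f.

x = 6, y = -23/2, minimum f = -397/2

Vertices and f = -12x + 11y:
  (1/5, -14/5) → f = -166/5
  (6, -23/2) → f = -397/2
  (43/12, -20/3) → f = -349/3

The optimum lies where -12x - 8y = 20 and 8x + 4y = 2.
Solving simultaneously gives x = 6, y = -23/2.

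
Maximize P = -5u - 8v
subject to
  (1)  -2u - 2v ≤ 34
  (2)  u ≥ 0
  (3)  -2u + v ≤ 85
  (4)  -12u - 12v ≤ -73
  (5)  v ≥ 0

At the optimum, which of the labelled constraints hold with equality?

(4) and (5)

Extreme points and P = -5u - 8v:
  (0, 85) → P = -680
  (0, 73/12) → P = -146/3
  (73/12, 0) → P = -365/12
The feasible region is unbounded (it extends along (1, 2), (1, 0)), but P strictly decreases along every unbounded feasible direction, so there is no improving ray and the maximum is attained at a vertex.

The maximum is at (73/12, 0). Substituting into each constraint, equality holds for (4) and (5); the remaining constraints have slack.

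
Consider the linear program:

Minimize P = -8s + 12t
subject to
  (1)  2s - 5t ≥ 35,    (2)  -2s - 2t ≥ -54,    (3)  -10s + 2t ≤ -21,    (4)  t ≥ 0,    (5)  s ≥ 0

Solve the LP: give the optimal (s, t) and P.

Feasible corners and P = -8s + 12t:
  (170/7, 19/7) → P = -1132/7
  (35/2, 0) → P = -140
  (27, 0) → P = -216

s = 27, t = 0, minimum P = -216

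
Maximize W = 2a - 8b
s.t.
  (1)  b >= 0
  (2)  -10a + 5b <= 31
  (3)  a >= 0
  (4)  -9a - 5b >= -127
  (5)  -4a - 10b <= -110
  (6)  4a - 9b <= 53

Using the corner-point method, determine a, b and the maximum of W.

a = 72/7, b = 241/35, maximum W = -1208/35

Vertices and W = 2a - 8b:
  (96/19, 1549/95) → W = -11432/95
  (2, 51/5) → W = -388/5
  (72/7, 241/35) → W = -1208/35

The binding constraints are -9a - 5b = -127 and -4a - 10b = -110.
Solving simultaneously gives a = 72/7, b = 241/35.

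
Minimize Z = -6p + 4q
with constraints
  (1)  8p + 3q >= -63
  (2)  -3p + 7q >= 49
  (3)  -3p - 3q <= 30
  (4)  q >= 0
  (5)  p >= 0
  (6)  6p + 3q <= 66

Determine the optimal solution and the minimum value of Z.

p = 105/17, q = 164/17, minimum Z = 26/17

Corner points and Z = -6p + 4q:
  (0, 7) → Z = 28
  (105/17, 164/17) → Z = 26/17
  (0, 22) → Z = 88

At the optimal vertex, -3p + 7q = 49 and 6p + 3q = 66.
Solving simultaneously gives p = 105/17, q = 164/17.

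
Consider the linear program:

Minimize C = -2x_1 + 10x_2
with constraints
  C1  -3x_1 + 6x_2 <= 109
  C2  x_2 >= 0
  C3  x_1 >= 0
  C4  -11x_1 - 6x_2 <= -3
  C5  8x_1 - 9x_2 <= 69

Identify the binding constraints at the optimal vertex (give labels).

C2 and C5

Vertices and C = -2x_1 + 10x_2:
  (0, 109/6) → C = 545/3
  (465/7, 1079/21) → C = 8000/21
  (3/11, 0) → C = -6/11
  (69/8, 0) → C = -69/4
  (0, 1/2) → C = 5

The minimum is at (69/8, 0). Substituting into each constraint, equality holds for C2 and C5; the remaining constraints have slack.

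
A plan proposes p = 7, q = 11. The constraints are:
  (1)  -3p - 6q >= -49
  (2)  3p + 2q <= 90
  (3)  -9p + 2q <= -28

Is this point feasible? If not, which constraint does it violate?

not feasible — violates (1)

Constraint (1): -3p - 6q = -87, which is not ≥ -49. All other constraints are satisfied.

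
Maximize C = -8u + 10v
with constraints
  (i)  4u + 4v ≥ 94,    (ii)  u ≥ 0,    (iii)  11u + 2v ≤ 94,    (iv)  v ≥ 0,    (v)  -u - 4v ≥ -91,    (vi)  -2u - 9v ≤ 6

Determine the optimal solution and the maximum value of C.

u = 1, v = 45/2, maximum C = 217

Vertices and C = -8u + 10v:
  (47/9, 329/18) → C = 141
  (1, 45/2) → C = 217
  (97/21, 907/42) → C = 179

At the optimal vertex, 4u + 4v = 94 and -u - 4v = -91.
Solving simultaneously gives u = 1, v = 45/2.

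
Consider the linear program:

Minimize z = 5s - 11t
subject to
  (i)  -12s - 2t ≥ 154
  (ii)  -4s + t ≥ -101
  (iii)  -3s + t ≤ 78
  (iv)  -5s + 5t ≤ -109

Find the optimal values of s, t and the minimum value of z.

s = -276/35, t = -1039/35, minimum z = 10049/35

Corner points and z = 5s - 11t:
  (12/5, -457/5) → z = 5087/5
  (-276/35, -1039/35) → z = 10049/35
  (-499/10, -717/10) → z = 2696/5
The feasible region is unbounded (it extends along (-1, -3), (-1, -4)), but z strictly increases along every unbounded feasible direction, so there is no improving ray and the minimum is attained at a vertex.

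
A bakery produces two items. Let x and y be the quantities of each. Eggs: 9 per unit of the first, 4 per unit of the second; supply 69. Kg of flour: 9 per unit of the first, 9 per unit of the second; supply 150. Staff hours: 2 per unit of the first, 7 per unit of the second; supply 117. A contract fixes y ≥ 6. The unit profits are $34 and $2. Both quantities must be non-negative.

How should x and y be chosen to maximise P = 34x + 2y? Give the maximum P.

x = 5, y = 6, maximum P = 182

The optimum lies where 9x + 4y = 69 and y = 6.
Solving simultaneously gives x = 5, y = 6.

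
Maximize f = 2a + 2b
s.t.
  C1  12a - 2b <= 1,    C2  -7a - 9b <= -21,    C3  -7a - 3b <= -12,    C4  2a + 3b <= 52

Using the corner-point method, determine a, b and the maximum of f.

a = 107/40, b = 311/20, maximum f = 729/20

Corner points and f = 2a + 2b:
  (27/50, 137/50) → f = 164/25
  (107/40, 311/20) → f = 729/20
  (-8, 68/3) → f = 88/3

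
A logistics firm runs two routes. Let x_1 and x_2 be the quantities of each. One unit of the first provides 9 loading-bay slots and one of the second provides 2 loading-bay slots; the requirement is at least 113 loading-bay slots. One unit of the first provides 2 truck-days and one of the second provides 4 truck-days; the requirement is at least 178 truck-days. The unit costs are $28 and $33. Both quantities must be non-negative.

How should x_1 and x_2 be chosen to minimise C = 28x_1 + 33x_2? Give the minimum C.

The feasible region is unbounded (it extends along (0, 1), (1, 0)), but C strictly increases along every unbounded feasible direction, so there is no improving ray and the minimum is attained at a vertex.

The binding constraints are 9x_1 + 2x_2 = 113 and 2x_1 + 4x_2 = 178.
Solving simultaneously gives x_1 = 3, x_2 = 43.

x_1 = 3, x_2 = 43, minimum C = 1503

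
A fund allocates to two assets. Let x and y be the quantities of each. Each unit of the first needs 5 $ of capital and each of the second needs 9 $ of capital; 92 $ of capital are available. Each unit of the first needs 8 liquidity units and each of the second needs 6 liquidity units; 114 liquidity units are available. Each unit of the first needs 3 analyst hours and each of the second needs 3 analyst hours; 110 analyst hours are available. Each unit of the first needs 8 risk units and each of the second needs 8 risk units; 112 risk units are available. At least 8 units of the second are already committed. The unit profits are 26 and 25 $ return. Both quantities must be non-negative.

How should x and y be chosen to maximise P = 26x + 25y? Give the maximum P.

Corner points and P = 26x + 25y:
  (0, 92/9) → P = 2300/9
  (0, 8) → P = 200
  (4, 8) → P = 304

The binding constraints are 5x + 9y = 92 and y = 8.
Solving simultaneously gives x = 4, y = 8.

x = 4, y = 8, maximum P = 304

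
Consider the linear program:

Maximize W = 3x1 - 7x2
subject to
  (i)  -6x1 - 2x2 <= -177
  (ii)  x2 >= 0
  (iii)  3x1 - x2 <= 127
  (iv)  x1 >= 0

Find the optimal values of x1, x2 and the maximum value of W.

x1 = 127/3, x2 = 0, maximum W = 127

Vertices and W = 3x1 - 7x2:
  (59/2, 0) → W = 177/2
  (0, 177/2) → W = -1239/2
  (127/3, 0) → W = 127
The feasible region is unbounded (it extends along (0, 1), (1, 3)), but W strictly decreases along every unbounded feasible direction, so there is no improving ray and the maximum is attained at a vertex.

The binding constraints are x2 = 0 and 3x1 - x2 = 127.
Solving simultaneously gives x1 = 127/3, x2 = 0.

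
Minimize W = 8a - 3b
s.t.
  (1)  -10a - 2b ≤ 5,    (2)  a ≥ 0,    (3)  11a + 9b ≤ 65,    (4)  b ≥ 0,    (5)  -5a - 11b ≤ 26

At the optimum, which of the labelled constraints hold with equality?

Extreme points and W = 8a - 3b:
  (0, 65/9) → W = -65/3
  (0, 0) → W = 0
  (65/11, 0) → W = 520/11

The minimum is at (0, 65/9). Substituting into each constraint, equality holds for (2) and (3); the remaining constraints have slack.

(2) and (3)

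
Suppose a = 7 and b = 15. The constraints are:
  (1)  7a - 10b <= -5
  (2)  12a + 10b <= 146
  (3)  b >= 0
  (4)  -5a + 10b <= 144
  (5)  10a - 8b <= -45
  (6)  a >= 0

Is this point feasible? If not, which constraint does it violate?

not feasible — violates (2)

Constraint (2): 12a + 10b = 234, which is not ≤ 146. All other constraints are satisfied.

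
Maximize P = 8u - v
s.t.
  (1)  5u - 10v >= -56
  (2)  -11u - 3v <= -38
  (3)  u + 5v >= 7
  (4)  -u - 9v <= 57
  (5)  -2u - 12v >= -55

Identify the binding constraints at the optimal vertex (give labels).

Vertices and P = 8u - v:
  (13/4, 3/4) → P = 101/4
  (97/42, 529/126) → P = 257/18
  (87, -16) → P = 712
  (393/2, -169/6) → P = 9601/6

The maximum is at (393/2, -169/6). Substituting into each constraint, equality holds for (4) and (5); the remaining constraints have slack.

(4) and (5)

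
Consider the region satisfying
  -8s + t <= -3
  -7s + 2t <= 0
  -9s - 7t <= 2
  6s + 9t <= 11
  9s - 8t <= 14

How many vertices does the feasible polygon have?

Of the 10 pairwise boundary intersections, those satisfying every inequality are:
  (19/65, -43/65)
  (19/39, 35/39)
  (82/135, -16/15)
  (214/129, 5/43)

4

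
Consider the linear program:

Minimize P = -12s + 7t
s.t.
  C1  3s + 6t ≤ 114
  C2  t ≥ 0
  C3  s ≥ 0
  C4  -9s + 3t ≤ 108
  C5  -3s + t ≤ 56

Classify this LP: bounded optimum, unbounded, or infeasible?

Corner points and P = -12s + 7t:
  (38, 0) → P = -456
  (0, 19) → P = 133
  (0, 0) → P = 0
The feasible region has finitely many vertices and no improving ray; the minimum is -456 at (38, 0).

bounded optimum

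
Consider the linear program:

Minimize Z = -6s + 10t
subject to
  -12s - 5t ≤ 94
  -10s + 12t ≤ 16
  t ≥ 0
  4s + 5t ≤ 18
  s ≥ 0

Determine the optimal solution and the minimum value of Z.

s = 9/2, t = 0, minimum Z = -27

Vertices and Z = -6s + 10t:
  (68/49, 122/49) → Z = 116/7
  (0, 4/3) → Z = 40/3
  (9/2, 0) → Z = -27
  (0, 0) → Z = 0

The binding constraints are t = 0 and 4s + 5t = 18.
Solving simultaneously gives s = 9/2, t = 0.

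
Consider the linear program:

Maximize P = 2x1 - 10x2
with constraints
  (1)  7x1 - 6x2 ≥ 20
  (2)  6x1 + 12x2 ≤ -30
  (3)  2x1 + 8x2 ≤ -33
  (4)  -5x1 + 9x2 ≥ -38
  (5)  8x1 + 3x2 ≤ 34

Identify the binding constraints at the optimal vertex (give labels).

Corner points and P = 2x1 - 10x2:
  (-19/34, -271/68) → P = 1317/34
  (-16/11, -166/33) → P = 1564/33
  (7/58, -241/58) → P = 1212/29

The maximum is at (-16/11, -166/33). Substituting into each constraint, equality holds for (1) and (4); the remaining constraints have slack.

(1) and (4)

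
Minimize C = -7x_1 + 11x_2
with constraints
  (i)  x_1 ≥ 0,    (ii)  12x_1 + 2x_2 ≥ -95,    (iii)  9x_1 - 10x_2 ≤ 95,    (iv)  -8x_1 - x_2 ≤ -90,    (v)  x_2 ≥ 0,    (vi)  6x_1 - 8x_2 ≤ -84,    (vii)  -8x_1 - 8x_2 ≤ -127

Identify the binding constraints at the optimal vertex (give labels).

(iv) and (vi)

Corner points and C = -7x_1 + 11x_2:
  (0, 90) → C = 990
  (400/3, 221/2) → C = 1693/6
  (318/35, 606/35) → C = 888/7
The feasible region is unbounded (it extends along (0, 1), (10, 9)), but C strictly increases along every unbounded feasible direction, so there is no improving ray and the minimum is attained at a vertex.

The minimum is at (318/35, 606/35). Substituting into each constraint, equality holds for (iv) and (vi); the remaining constraints have slack.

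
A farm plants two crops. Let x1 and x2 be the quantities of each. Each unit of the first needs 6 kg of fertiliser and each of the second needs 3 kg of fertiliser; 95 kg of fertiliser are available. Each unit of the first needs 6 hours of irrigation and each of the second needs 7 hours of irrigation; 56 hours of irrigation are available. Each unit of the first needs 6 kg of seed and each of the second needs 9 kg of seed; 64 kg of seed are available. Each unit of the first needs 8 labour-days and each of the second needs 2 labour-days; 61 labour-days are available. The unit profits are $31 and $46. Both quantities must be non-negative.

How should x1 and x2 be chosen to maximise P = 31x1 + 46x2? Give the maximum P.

x1 = 14/3, x2 = 4, maximum P = 986/3

Feasible corners and P = 31x1 + 46x2:
  (0, 0) → P = 0
  (0, 64/9) → P = 2944/9
  (61/8, 0) → P = 1891/8
  (14/3, 4) → P = 986/3
  (315/44, 41/22) → P = 13537/44

The optimum lies where 6x1 + 7x2 = 56 and 6x1 + 9x2 = 64.
Solving simultaneously gives x1 = 14/3, x2 = 4.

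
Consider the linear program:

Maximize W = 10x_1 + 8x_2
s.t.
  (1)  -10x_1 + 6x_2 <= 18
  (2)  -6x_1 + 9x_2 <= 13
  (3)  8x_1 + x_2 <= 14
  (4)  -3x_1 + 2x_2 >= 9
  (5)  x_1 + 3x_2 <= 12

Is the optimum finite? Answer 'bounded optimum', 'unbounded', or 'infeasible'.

infeasible

The boundaries -10x_1 + 6x_2 = 18 and -6x_1 + 9x_2 = 13 meet at (-14/9, 11/27), but that point violates -3x_1 + 2x_2 ≥ 9. Every candidate vertex is excluded by some other constraint, so the feasible region is empty.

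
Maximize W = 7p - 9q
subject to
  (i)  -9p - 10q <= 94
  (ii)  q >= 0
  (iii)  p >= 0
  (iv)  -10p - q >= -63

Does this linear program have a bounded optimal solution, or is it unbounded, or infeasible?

bounded optimum

Corner points and W = 7p - 9q:
  (0, 0) → W = 0
  (63/10, 0) → W = 441/10
  (0, 63) → W = -567
The feasible region has finitely many vertices and no improving ray; the maximum is 441/10 at (63/10, 0).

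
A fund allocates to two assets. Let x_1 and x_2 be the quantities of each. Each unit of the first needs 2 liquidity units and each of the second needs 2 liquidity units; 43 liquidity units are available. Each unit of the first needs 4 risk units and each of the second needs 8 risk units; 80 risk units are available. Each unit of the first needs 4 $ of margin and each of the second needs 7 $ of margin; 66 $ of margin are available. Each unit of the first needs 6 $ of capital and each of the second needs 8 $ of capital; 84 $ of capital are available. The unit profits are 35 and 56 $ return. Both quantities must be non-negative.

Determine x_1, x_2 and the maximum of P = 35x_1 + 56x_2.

x_1 = 6, x_2 = 6, maximum P = 546

Feasible corners and P = 35x_1 + 56x_2:
  (0, 0) → P = 0
  (0, 66/7) → P = 528
  (14, 0) → P = 490
  (6, 6) → P = 546

The optimum lies where 4x_1 + 7x_2 = 66 and 6x_1 + 8x_2 = 84.
Solving simultaneously gives x_1 = 6, x_2 = 6.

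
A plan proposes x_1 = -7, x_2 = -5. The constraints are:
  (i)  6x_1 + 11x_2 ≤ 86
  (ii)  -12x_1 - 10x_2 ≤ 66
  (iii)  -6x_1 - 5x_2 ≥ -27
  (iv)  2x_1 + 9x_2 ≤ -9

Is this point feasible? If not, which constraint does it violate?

not feasible — violates (ii)

Constraint (ii): -12x_1 - 10x_2 = 134, which is not ≤ 66. All other constraints are satisfied.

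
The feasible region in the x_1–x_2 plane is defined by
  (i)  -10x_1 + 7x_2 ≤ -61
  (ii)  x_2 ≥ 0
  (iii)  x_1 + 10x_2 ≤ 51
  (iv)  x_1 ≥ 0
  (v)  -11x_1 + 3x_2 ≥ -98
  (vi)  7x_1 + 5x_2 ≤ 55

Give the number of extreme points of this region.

The feasible vertices (each the meet of two boundaries and inside every other half-plane) are:
  (61/10, 0)
  (230/33, 41/33)
  (55/7, 0)

3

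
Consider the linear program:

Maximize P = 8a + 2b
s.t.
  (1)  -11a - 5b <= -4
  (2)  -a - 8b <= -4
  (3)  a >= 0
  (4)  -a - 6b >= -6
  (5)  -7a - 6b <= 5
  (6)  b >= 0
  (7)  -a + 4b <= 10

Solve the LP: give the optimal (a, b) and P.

Feasible corners and P = 8a + 2b:
  (12/83, 40/83) → P = 176/83
  (0, 4/5) → P = 8/5
  (4, 0) → P = 32
  (0, 1) → P = 2
  (6, 0) → P = 48

At the optimal vertex, -a - 6b = -6 and b = 0.
Solving simultaneously gives a = 6, b = 0.

a = 6, b = 0, maximum P = 48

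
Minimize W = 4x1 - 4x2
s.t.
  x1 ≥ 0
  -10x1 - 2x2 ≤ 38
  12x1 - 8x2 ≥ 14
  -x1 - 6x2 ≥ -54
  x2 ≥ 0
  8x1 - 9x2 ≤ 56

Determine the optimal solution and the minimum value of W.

Corner points and W = 4x1 - 4x2:
  (129/20, 317/40) → W = -59/10
  (7/6, 0) → W = 14/3
  (274/19, 376/57) → W = 1784/57
  (7, 0) → W = 28

The optimum lies where 12x1 - 8x2 = 14 and -x1 - 6x2 = -54.
Solving simultaneously gives x1 = 129/20, x2 = 317/40.

x1 = 129/20, x2 = 317/40, minimum W = -59/10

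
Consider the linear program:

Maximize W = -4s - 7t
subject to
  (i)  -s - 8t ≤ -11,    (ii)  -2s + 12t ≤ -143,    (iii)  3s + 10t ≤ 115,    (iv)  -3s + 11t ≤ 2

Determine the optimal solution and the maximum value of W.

s = 319/7, t = -121/28, maximum W = -4257/28

Corner points and W = -4s - 7t:
  (319/7, -121/28) → W = -4257/28
  (405/7, -41/7) → W = -1333/7
  (1405/28, -199/56) → W = -9847/56

The optimum lies where -s - 8t = -11 and -2s + 12t = -143.
Solving simultaneously gives s = 319/7, t = -121/28.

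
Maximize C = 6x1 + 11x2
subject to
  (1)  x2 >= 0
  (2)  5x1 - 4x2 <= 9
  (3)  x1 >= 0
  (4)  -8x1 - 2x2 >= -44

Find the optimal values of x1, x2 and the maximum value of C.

x1 = 0, x2 = 22, maximum C = 242

The optimum lies where x1 = 0 and -8x1 - 2x2 = -44.
Solving simultaneously gives x1 = 0, x2 = 22.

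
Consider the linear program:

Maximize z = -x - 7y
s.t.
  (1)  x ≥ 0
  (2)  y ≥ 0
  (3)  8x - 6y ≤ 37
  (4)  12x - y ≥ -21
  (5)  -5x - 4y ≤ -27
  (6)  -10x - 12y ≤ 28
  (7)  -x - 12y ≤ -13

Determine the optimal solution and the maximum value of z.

Vertices and z = -x - 7y:
  (0, 21) → z = -147
  (0, 27/4) → z = -189/4
  (87/17, 67/102) → z = -991/102
  (34/7, 19/28) → z = -269/28
The feasible region is unbounded (it extends along (1, 12), (3, 4)), but z strictly decreases along every unbounded feasible direction, so there is no improving ray and the maximum is attained at a vertex.

x = 34/7, y = 19/28, maximum z = -269/28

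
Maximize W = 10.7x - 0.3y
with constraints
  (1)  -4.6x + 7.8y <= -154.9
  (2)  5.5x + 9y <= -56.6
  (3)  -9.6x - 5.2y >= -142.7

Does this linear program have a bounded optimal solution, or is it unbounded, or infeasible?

From the feasible point (15877/1405, -37077/2810), moving in the direction (5.2, -9.6) keeps every constraint satisfied while W increases without bound.

unbounded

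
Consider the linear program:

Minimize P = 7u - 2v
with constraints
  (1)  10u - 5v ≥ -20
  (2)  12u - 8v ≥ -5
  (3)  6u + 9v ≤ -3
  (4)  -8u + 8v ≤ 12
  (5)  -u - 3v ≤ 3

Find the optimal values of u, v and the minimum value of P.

u = -39/44, v = -31/44, minimum P = -211/44

Extreme points and P = 7u - 2v:
  (-23/52, -1/26) → P = -157/52
  (-39/44, -31/44) → P = -211/44
  (2, -5/3) → P = 52/3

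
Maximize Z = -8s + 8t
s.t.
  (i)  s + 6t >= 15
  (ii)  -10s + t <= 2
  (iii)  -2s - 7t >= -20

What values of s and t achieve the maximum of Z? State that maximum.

s = 1/12, t = 17/6, maximum Z = 22

Extreme points and Z = -8s + 8t:
  (3/61, 152/61) → Z = 1192/61
  (3, 2) → Z = -8
  (1/12, 17/6) → Z = 22

The binding constraints are -10s + t = 2 and -2s - 7t = -20.
Solving simultaneously gives s = 1/12, t = 17/6.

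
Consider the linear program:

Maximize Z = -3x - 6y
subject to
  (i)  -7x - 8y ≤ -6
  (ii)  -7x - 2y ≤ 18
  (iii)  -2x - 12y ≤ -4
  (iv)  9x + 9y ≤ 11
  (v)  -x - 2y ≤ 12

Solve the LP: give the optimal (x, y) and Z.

x = 10/17, y = 4/17, maximum Z = -54/17

At the optimal vertex, -7x - 8y = -6 and -2x - 12y = -4.
Solving simultaneously gives x = 10/17, y = 4/17.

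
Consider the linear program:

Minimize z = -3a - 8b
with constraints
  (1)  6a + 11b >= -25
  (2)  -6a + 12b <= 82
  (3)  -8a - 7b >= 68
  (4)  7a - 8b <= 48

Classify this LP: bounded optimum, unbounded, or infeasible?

The boundaries 6a + 11b = -25 and -6a + 12b = 82 meet at (-601/69, 57/23), but that point violates -8a - 7b ≥ 68. Every candidate vertex is excluded by some other constraint, so the feasible region is empty.

infeasible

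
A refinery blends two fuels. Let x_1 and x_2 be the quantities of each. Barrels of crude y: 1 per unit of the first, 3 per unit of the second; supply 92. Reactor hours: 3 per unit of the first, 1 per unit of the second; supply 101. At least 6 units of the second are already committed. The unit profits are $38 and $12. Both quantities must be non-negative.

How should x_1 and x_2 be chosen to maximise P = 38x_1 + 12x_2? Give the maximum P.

Feasible corners and P = 38x_1 + 12x_2:
  (0, 92/3) → P = 368
  (0, 6) → P = 72
  (211/8, 175/8) → P = 5059/4
  (95/3, 6) → P = 3826/3

The binding constraints are 3x_1 + x_2 = 101 and x_2 = 6.
Solving simultaneously gives x_1 = 95/3, x_2 = 6.

x_1 = 95/3, x_2 = 6, maximum P = 3826/3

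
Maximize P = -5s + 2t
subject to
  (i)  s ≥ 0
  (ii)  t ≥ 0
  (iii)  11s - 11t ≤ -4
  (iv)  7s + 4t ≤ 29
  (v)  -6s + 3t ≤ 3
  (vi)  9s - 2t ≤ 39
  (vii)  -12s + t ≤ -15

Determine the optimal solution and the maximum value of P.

s = 8/5, t = 21/5, maximum P = 2/5

Vertices and P = -5s + 2t:
  (303/121, 347/121) → P = -821/121
  (169/121, 213/121) → P = -419/121
  (5/3, 13/3) → P = 1/3
  (8/5, 21/5) → P = 2/5

The optimum lies where -6s + 3t = 3 and -12s + t = -15.
Solving simultaneously gives s = 8/5, t = 21/5.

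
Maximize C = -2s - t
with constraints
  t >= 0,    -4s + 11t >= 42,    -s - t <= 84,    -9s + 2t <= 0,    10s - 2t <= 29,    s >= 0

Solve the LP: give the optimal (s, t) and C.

Corner points and C = -2s - t:
  (12/13, 54/13) → C = -6
  (403/102, 268/51) → C = -671/51
  (29, 261/2) → C = -377/2

s = 12/13, t = 54/13, maximum C = -6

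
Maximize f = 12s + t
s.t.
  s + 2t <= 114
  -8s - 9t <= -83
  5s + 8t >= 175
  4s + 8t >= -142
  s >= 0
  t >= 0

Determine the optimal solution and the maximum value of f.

Feasible corners and f = 12s + t:
  (0, 57) → f = 57
  (114, 0) → f = 1368
  (0, 175/8) → f = 175/8
  (35, 0) → f = 420

s = 114, t = 0, maximum f = 1368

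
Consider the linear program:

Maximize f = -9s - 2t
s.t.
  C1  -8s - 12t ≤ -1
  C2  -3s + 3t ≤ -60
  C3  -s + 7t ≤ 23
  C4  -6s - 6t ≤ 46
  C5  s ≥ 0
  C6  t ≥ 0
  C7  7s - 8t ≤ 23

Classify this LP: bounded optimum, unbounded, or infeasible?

infeasible

The boundaries -8s - 12t = -1 and s = 0 meet at (0, 1/12), but that point violates -3s + 3t ≤ -60. Every candidate vertex is excluded by some other constraint, so the feasible region is empty.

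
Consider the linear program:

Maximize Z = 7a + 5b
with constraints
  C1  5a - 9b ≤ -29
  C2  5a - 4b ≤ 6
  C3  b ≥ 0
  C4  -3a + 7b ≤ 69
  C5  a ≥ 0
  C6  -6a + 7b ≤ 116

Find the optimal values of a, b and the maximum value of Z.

Corner points and Z = 7a + 5b:
  (34/5, 7) → Z = 413/5
  (0, 29/9) → Z = 145/9
  (318/23, 363/23) → Z = 4041/23
  (0, 69/7) → Z = 345/7

a = 318/23, b = 363/23, maximum Z = 4041/23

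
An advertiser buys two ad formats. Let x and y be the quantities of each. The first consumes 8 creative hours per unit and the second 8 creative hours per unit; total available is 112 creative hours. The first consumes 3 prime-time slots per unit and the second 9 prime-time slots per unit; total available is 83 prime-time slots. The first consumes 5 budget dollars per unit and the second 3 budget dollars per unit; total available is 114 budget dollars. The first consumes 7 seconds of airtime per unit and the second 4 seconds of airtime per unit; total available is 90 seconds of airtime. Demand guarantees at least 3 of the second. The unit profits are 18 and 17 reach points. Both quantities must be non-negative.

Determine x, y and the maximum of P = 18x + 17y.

The optimum lies where 8x + 8y = 112 and y = 3.
Solving simultaneously gives x = 11, y = 3.

x = 11, y = 3, maximum P = 249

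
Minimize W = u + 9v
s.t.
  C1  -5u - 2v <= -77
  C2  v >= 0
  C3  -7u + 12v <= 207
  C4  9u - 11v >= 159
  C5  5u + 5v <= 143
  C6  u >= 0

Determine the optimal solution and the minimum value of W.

u = 53/3, v = 0, minimum W = 53/3

Feasible corners and W = u + 9v:
  (53/3, 0) → W = 53/3
  (143/5, 0) → W = 143/5
  (592/25, 123/25) → W = 1699/25

The optimum lies where v = 0 and 9u - 11v = 159.
Solving simultaneously gives u = 53/3, v = 0.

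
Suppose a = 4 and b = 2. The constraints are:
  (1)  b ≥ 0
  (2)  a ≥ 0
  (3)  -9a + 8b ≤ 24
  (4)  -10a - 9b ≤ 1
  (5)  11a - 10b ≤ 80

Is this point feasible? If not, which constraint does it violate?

feasible

(1): 2 ≥ 0 ✓
(2): 4 ≥ 0 ✓
(3): -20 ≤ 24 ✓
(4): -58 ≤ 1 ✓
(5): 24 ≤ 80 ✓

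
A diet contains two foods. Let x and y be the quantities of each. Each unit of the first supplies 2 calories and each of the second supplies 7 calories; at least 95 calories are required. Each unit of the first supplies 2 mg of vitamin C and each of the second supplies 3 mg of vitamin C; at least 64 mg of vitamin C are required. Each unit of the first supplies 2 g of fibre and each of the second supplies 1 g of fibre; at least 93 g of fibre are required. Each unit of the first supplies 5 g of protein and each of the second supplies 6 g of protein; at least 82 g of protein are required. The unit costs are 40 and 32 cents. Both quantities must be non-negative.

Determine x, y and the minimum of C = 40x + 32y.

Feasible corners and C = 40x + 32y:
  (0, 93) → C = 2976
  (95/2, 0) → C = 1900
  (139/3, 1/3) → C = 1864
The feasible region is unbounded (it extends along (0, 1), (1, 0)), but C strictly increases along every unbounded feasible direction, so there is no improving ray and the minimum is attained at a vertex.

x = 139/3, y = 1/3, minimum C = 1864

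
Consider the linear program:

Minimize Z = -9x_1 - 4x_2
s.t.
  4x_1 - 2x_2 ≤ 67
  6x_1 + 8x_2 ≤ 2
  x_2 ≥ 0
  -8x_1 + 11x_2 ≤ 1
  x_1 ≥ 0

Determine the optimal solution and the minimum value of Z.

x_1 = 1/3, x_2 = 0, minimum Z = -3

Extreme points and Z = -9x_1 - 4x_2:
  (1/3, 0) → Z = -3
  (7/65, 11/65) → Z = -107/65
  (0, 0) → Z = 0
  (0, 1/11) → Z = -4/11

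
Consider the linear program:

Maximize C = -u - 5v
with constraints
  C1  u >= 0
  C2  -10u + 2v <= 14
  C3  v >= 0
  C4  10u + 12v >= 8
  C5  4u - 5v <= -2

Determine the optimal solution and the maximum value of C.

Vertices and C = -u - 5v:
  (0, 7) → C = -35
  (0, 2/3) → C = -10/3
  (8/49, 26/49) → C = -138/49
The feasible region is unbounded (it extends along (1, 5), (5, 4)), but C strictly decreases along every unbounded feasible direction, so there is no improving ray and the maximum is attained at a vertex.

u = 8/49, v = 26/49, maximum C = -138/49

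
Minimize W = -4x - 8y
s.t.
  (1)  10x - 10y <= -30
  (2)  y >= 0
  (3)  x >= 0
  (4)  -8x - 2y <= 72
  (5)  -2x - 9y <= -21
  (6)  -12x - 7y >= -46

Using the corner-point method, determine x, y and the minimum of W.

x = 0, y = 46/7, minimum W = -368/7

Extreme points and W = -4x - 8y:
  (0, 3) → W = -24
  (25/19, 82/19) → W = -756/19
  (0, 46/7) → W = -368/7

The binding constraints are x = 0 and -12x - 7y = -46.
Solving simultaneously gives x = 0, y = 46/7.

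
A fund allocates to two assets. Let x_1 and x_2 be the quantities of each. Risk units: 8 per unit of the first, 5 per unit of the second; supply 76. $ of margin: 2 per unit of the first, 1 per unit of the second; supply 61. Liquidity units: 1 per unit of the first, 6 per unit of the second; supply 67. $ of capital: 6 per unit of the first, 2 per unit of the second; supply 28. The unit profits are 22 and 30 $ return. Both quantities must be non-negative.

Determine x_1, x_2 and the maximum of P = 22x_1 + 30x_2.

x_1 = 1, x_2 = 11, maximum P = 352

Feasible corners and P = 22x_1 + 30x_2:
  (0, 0) → P = 0
  (0, 67/6) → P = 335
  (14/3, 0) → P = 308/3
  (1, 11) → P = 352

At the optimal vertex, x_1 + 6x_2 = 67 and 6x_1 + 2x_2 = 28.
Solving simultaneously gives x_1 = 1, x_2 = 11.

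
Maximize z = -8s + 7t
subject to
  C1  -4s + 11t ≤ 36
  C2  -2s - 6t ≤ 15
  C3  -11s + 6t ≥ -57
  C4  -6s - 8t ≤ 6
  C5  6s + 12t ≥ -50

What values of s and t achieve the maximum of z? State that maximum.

Feasible corners and z = -8s + 7t:
  (843/97, 624/97) → z = -2376/97
  (-177/49, 96/49) → z = 2088/49
  (105/31, -102/31) → z = -1554/31

s = -177/49, t = 96/49, maximum z = 2088/49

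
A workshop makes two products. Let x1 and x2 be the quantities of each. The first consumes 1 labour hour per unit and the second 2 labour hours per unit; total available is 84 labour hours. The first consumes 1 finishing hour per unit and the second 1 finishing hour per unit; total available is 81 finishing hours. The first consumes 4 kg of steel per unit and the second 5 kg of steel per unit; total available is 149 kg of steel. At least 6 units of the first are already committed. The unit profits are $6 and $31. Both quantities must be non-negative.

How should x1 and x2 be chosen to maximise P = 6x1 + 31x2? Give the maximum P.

x1 = 6, x2 = 25, maximum P = 811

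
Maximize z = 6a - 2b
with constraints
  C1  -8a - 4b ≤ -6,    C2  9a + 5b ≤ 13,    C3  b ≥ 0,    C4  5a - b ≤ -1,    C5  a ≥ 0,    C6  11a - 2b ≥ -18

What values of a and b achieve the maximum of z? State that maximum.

a = 1/14, b = 19/14, maximum z = -16/7

Corner points and z = 6a - 2b:
  (1/14, 19/14) → z = -16/7
  (0, 3/2) → z = -3
  (4/17, 37/17) → z = -50/17
  (0, 13/5) → z = -26/5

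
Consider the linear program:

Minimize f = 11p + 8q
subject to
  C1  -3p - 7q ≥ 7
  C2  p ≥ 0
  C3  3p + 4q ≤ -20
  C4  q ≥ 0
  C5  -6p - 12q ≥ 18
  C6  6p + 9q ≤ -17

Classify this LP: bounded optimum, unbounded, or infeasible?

The boundaries -3p - 7q = 7 and 3p + 4q = -20 meet at (-112/9, 13/3), but that point violates p ≥ 0. Every candidate vertex is excluded by some other constraint, so the feasible region is empty.

infeasible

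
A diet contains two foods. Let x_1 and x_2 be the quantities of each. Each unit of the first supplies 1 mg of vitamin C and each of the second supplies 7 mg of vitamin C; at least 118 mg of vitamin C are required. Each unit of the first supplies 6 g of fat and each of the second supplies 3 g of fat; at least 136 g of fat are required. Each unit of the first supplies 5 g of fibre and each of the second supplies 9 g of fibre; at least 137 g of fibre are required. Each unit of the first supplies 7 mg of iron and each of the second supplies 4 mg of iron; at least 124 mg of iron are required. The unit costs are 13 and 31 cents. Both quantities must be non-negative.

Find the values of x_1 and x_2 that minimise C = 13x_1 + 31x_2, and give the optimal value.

x_1 = 46/3, x_2 = 44/3, minimum C = 654

Extreme points and C = 13x_1 + 31x_2:
  (0, 136/3) → C = 4216/3
  (118, 0) → C = 1534
  (46/3, 44/3) → C = 654
The feasible region is unbounded (it extends along (0, 1), (1, 0)), but C strictly increases along every unbounded feasible direction, so there is no improving ray and the minimum is attained at a vertex.

At the optimal vertex, x_1 + 7x_2 = 118 and 6x_1 + 3x_2 = 136.
Solving simultaneously gives x_1 = 46/3, x_2 = 44/3.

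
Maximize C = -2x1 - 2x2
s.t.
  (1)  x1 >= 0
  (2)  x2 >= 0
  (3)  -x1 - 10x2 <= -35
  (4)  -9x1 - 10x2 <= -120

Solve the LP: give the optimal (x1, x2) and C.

Feasible corners and C = -2x1 - 2x2:
  (0, 12) → C = -24
  (35, 0) → C = -70
  (85/8, 39/16) → C = -209/8
The feasible region is unbounded (it extends along (0, 1), (1, 0)), but C strictly decreases along every unbounded feasible direction, so there is no improving ray and the maximum is attained at a vertex.

At the optimal vertex, x1 = 0 and -9x1 - 10x2 = -120.
Solving simultaneously gives x1 = 0, x2 = 12.

x1 = 0, x2 = 12, maximum C = -24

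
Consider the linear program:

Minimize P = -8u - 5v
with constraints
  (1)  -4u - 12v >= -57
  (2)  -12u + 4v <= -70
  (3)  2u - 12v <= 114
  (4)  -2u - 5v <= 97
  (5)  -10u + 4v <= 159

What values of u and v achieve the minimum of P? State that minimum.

Corner points and P = -8u - 5v:
  (267/40, 101/40) → P = -2641/40
  (57/2, -19/4) → P = -817/4
  (48/17, -307/34) → P = 767/34

The optimum lies where -4u - 12v = -57 and 2u - 12v = 114.
Solving simultaneously gives u = 57/2, v = -19/4.

u = 57/2, v = -19/4, minimum P = -817/4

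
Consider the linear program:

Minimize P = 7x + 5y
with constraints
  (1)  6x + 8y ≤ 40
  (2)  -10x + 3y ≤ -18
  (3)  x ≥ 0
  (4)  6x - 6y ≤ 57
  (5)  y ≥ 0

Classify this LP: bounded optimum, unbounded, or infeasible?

Extreme points and P = 7x + 5y:
  (132/49, 146/49) → P = 1654/49
  (20/3, 0) → P = 140/3
  (9/5, 0) → P = 63/5
The feasible region has finitely many vertices and no improving ray; the minimum is 63/5 at (9/5, 0).

bounded optimum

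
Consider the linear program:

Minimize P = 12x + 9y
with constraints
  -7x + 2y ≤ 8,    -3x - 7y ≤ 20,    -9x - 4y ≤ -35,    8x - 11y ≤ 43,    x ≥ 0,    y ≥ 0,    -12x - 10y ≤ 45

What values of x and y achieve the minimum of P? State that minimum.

Vertices and P = 12x + 9y:
  (19/23, 317/46) → P = 3309/46
  (35/9, 0) → P = 140/3
  (43/8, 0) → P = 129/2
The feasible region is unbounded (it extends along (2, 7), (11, 8)), but P strictly increases along every unbounded feasible direction, so there is no improving ray and the minimum is attained at a vertex.

x = 35/9, y = 0, minimum P = 140/3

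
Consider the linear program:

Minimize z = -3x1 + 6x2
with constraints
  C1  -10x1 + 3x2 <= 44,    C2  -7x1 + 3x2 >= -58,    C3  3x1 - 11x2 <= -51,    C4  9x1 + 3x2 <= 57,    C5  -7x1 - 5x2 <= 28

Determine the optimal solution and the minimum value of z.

x1 = 79/18, x2 = 35/6, minimum z = 131/6

At the optimal vertex, 3x1 - 11x2 = -51 and 9x1 + 3x2 = 57.
Solving simultaneously gives x1 = 79/18, x2 = 35/6.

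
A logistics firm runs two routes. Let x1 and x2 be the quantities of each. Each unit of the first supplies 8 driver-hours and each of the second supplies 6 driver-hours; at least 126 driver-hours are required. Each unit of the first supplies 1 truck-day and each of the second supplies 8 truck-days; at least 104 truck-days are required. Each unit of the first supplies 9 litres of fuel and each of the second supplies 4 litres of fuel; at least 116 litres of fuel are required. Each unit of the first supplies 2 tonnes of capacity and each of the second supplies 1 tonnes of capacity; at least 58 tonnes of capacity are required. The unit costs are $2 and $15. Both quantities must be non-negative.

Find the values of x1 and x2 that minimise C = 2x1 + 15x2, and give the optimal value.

x1 = 24, x2 = 10, minimum C = 198

Vertices and C = 2x1 + 15x2:
  (0, 58) → C = 870
  (104, 0) → C = 208
  (24, 10) → C = 198
The feasible region is unbounded (it extends along (0, 1), (1, 0)), but C strictly increases along every unbounded feasible direction, so there is no improving ray and the minimum is attained at a vertex.

At the optimal vertex, x1 + 8x2 = 104 and 2x1 + x2 = 58.
Solving simultaneously gives x1 = 24, x2 = 10.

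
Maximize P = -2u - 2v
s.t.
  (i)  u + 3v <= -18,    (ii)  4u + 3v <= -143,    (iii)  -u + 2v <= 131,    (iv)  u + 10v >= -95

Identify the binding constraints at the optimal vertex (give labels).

Corner points and P = -2u - 2v:
  (-125/3, 71/9) → P = 608/9
  (-429/5, 113/5) → P = 632/5
  (-1145/37, -237/37) → P = 2764/37
  (-125, 3) → P = 244

The maximum is at (-125, 3). Substituting into each constraint, equality holds for (iii) and (iv); the remaining constraints have slack.

(iii) and (iv)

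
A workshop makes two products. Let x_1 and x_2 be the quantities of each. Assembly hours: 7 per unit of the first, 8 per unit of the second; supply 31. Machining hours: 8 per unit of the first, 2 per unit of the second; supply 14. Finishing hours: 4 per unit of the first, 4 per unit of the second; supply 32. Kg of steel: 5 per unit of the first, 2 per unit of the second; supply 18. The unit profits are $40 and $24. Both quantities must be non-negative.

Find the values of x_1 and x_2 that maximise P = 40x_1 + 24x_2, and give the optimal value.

x_1 = 1, x_2 = 3, maximum P = 112

Feasible corners and P = 40x_1 + 24x_2:
  (0, 0) → P = 0
  (0, 31/8) → P = 93
  (7/4, 0) → P = 70
  (1, 3) → P = 112

At the optimal vertex, 7x_1 + 8x_2 = 31 and 8x_1 + 2x_2 = 14.
Solving simultaneously gives x_1 = 1, x_2 = 3.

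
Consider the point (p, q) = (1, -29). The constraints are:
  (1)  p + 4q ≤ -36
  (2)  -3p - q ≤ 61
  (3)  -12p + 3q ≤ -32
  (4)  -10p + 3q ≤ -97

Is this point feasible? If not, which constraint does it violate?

feasible

(1): -115 ≤ -36 ✓
(2): 26 ≤ 61 ✓
(3): -99 ≤ -32 ✓
(4): -97 ≤ -97 ✓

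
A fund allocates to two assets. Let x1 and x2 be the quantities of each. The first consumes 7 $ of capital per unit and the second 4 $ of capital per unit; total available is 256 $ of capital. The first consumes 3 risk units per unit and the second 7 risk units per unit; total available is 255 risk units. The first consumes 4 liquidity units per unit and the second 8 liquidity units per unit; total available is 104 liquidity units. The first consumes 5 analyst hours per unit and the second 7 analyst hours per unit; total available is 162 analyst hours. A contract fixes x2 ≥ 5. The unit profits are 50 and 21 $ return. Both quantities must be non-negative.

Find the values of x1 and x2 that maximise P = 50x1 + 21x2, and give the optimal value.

x1 = 16, x2 = 5, maximum P = 905

Extreme points and P = 50x1 + 21x2:
  (0, 13) → P = 273
  (0, 5) → P = 105
  (16, 5) → P = 905

The binding constraints are 4x1 + 8x2 = 104 and x2 = 5.
Solving simultaneously gives x1 = 16, x2 = 5.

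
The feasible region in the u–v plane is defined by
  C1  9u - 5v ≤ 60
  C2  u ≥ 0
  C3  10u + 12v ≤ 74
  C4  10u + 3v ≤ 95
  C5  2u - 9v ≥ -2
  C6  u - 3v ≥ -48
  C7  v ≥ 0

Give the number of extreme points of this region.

Of the 21 pairwise boundary intersections, those satisfying every inequality are:
  (545/79, 33/79)
  (20/3, 0)
  (0, 2/9)
  (0, 0)
  (107/19, 28/19)

5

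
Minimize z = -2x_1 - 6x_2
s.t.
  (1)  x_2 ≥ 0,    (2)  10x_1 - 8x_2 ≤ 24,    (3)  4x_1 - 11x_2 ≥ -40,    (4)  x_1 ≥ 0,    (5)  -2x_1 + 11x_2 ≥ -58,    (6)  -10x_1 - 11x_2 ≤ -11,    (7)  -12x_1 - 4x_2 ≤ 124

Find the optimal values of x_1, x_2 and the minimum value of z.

x_1 = 292/39, x_2 = 248/39, minimum z = -2072/39

Extreme points and z = -2x_1 - 6x_2:
  (12/5, 0) → z = -24/5
  (11/10, 0) → z = -11/5
  (292/39, 248/39) → z = -2072/39
  (0, 40/11) → z = -240/11
  (0, 1) → z = -6

At the optimal vertex, 10x_1 - 8x_2 = 24 and 4x_1 - 11x_2 = -40.
Solving simultaneously gives x_1 = 292/39, x_2 = 248/39.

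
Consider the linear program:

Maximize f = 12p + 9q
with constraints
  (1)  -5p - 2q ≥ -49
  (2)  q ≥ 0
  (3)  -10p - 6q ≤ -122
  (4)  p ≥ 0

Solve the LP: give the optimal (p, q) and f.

p = 0, q = 49/2, maximum f = 441/2

Corner points and f = 12p + 9q:
  (5, 12) → f = 168
  (0, 49/2) → f = 441/2
  (0, 61/3) → f = 183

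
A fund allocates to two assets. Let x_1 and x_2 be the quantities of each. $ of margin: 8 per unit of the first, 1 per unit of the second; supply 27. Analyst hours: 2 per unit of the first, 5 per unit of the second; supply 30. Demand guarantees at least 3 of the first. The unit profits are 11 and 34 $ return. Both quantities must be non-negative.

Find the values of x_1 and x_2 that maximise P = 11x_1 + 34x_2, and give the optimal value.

x_1 = 3, x_2 = 3, maximum P = 135

The binding constraints are 8x_1 + x_2 = 27 and x_1 = 3.
Solving simultaneously gives x_1 = 3, x_2 = 3.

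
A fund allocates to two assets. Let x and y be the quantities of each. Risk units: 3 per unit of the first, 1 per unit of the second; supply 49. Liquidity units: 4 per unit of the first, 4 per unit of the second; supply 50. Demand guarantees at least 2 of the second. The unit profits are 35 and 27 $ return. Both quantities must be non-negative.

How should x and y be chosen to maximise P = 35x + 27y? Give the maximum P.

Corner points and P = 35x + 27y:
  (0, 25/2) → P = 675/2
  (0, 2) → P = 54
  (21/2, 2) → P = 843/2

x = 21/2, y = 2, maximum P = 843/2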